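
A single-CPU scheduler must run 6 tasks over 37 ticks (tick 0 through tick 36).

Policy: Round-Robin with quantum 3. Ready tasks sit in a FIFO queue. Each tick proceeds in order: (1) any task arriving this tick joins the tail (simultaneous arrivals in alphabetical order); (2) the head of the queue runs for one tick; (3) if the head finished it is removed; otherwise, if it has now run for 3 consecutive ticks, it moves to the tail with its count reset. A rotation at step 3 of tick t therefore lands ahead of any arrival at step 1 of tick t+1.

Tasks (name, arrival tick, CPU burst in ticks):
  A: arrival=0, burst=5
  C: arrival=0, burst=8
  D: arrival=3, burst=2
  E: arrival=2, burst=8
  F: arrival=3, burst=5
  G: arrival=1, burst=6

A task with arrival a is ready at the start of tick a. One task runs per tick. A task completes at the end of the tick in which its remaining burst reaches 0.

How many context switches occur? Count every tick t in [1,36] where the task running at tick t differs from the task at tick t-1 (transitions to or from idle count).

t=0: queue=[A,C] q_used=0 → run A
t=1: queue=[A,C,G] q_used=1 → run A
t=2: queue=[A,C,G,E] q_used=2 → run A
t=3: queue=[C,G,E,A,D,F] q_used=0 → run C
t=4: queue=[C,G,E,A,D,F] q_used=1 → run C
t=5: queue=[C,G,E,A,D,F] q_used=2 → run C
t=6: queue=[G,E,A,D,F,C] q_used=0 → run G
t=7: queue=[G,E,A,D,F,C] q_used=1 → run G
t=8: queue=[G,E,A,D,F,C] q_used=2 → run G
t=9: queue=[E,A,D,F,C,G] q_used=0 → run E
t=10: queue=[E,A,D,F,C,G] q_used=1 → run E
t=11: queue=[E,A,D,F,C,G] q_used=2 → run E
t=12: queue=[A,D,F,C,G,E] q_used=0 → run A
t=13: queue=[A,D,F,C,G,E] q_used=1 → run A
t=14: queue=[D,F,C,G,E] q_used=0 → run D
t=15: queue=[D,F,C,G,E] q_used=1 → run D
t=16: queue=[F,C,G,E] q_used=0 → run F
t=17: queue=[F,C,G,E] q_used=1 → run F
t=18: queue=[F,C,G,E] q_used=2 → run F
t=19: queue=[C,G,E,F] q_used=0 → run C
t=20: queue=[C,G,E,F] q_used=1 → run C
t=21: queue=[C,G,E,F] q_used=2 → run C
t=22: queue=[G,E,F,C] q_used=0 → run G
t=23: queue=[G,E,F,C] q_used=1 → run G
t=24: queue=[G,E,F,C] q_used=2 → run G
t=25: queue=[E,F,C] q_used=0 → run E
t=26: queue=[E,F,C] q_used=1 → run E
t=27: queue=[E,F,C] q_used=2 → run E
t=28: queue=[F,C,E] q_used=0 → run F
t=29: queue=[F,C,E] q_used=1 → run F
t=30: queue=[C,E] q_used=0 → run C
t=31: queue=[C,E] q_used=1 → run C
t=32: queue=[E] q_used=0 → run E
t=33: queue=[E] q_used=1 → run E
t=34: (idle)
t=35: (idle)
t=36: (idle)

context switches = 13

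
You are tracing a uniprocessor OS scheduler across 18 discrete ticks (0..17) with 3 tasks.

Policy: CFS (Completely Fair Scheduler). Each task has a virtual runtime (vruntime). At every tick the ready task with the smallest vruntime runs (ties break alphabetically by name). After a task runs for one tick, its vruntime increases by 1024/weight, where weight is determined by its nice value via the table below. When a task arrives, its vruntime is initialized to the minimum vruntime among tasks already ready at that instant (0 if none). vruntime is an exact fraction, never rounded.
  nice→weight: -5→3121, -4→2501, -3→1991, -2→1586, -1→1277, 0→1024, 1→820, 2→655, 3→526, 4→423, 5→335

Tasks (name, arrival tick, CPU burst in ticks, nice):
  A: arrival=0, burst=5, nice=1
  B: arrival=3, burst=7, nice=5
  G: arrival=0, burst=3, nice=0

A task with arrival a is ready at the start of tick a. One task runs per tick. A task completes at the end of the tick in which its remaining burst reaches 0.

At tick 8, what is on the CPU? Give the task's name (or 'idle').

t=0: vr[A=0 G=0] → run A
t=1: vr[A=256/205 G=0] → run G
t=2: vr[A=256/205 G=1] → run G
t=3: vr[A=256/205 B=256/205 G=2] → run A
t=4: vr[A=512/205 B=256/205 G=2] → run B
t=5: vr[A=512/205 B=59136/13735 G=2] → run G
t=6: vr[A=512/205 B=59136/13735] → run A
t=7: vr[A=768/205 B=59136/13735] → run A
t=8: vr[A=1024/205 B=59136/13735] → run B
t=9: vr[A=1024/205 B=20224/2747] → run A
t=10: vr[B=20224/2747] → run B
t=11: vr[B=143104/13735] → run B
t=12: vr[B=185088/13735] → run B
t=13: vr[B=227072/13735] → run B
t=14: vr[B=269056/13735] → run B
t=15: (idle)
t=16: (idle)
t=17: (idle)

running at tick 8 = B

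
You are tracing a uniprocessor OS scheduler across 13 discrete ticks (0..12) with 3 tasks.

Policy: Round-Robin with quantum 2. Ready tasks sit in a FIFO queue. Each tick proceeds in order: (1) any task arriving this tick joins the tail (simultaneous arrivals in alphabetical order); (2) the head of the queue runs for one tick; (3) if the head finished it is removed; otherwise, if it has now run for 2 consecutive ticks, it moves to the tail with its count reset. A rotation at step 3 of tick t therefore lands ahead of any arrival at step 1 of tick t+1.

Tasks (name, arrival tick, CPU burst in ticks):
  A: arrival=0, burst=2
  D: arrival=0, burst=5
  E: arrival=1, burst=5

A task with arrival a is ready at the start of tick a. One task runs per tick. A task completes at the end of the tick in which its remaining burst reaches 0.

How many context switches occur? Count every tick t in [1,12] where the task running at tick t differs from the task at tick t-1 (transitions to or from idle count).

context switches = 7

t=0: queue=[A,D] q_used=0 → run A
t=1: queue=[A,D,E] q_used=1 → run A
t=2: queue=[D,E] q_used=0 → run D
t=3: queue=[D,E] q_used=1 → run D
t=4: queue=[E,D] q_used=0 → run E
t=5: queue=[E,D] q_used=1 → run E
t=6: queue=[D,E] q_used=0 → run D
t=7: queue=[D,E] q_used=1 → run D
t=8: queue=[E,D] q_used=0 → run E
t=9: queue=[E,D] q_used=1 → run E
t=10: queue=[D,E] q_used=0 → run D
t=11: queue=[E] q_used=0 → run E
t=12: (idle)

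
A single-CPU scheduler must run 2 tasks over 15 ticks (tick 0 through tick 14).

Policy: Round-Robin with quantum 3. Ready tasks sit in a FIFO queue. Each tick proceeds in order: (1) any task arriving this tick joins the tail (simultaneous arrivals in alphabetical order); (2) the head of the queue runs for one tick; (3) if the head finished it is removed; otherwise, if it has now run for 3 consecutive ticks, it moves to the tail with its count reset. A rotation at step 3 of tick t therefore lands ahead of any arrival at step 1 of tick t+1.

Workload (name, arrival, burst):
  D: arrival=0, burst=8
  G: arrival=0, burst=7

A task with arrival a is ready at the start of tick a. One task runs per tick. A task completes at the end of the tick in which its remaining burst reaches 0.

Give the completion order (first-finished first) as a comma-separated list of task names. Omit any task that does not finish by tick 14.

t=0: queue=[D,G] q_used=0 → run D
t=1: queue=[D,G] q_used=1 → run D
t=2: queue=[D,G] q_used=2 → run D
t=3: queue=[G,D] q_used=0 → run G
t=4: queue=[G,D] q_used=1 → run G
t=5: queue=[G,D] q_used=2 → run G
t=6: queue=[D,G] q_used=0 → run D
t=7: queue=[D,G] q_used=1 → run D
t=8: queue=[D,G] q_used=2 → run D
t=9: queue=[G,D] q_used=0 → run G
t=10: queue=[G,D] q_used=1 → run G
t=11: queue=[G,D] q_used=2 → run G
t=12: queue=[D,G] q_used=0 → run D
t=13: queue=[D,G] q_used=1 → run D
t=14: queue=[G] q_used=0 → run G

completion order = D, G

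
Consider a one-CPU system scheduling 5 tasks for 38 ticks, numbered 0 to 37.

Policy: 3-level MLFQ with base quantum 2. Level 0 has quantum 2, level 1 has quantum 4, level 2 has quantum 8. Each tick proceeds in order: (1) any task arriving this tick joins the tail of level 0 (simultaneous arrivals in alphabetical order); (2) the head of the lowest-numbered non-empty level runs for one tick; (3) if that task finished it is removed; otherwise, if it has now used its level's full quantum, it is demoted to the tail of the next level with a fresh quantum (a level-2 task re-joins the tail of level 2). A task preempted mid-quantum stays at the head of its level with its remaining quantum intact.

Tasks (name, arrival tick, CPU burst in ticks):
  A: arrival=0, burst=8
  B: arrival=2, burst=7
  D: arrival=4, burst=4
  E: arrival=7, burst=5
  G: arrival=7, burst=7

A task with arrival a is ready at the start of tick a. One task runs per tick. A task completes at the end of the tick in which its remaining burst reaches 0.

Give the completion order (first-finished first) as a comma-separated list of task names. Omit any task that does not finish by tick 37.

t=0: L0/L1/L2 = A/-/- → run A
t=1: L0/L1/L2 = A/-/- → run A
t=2: L0/L1/L2 = B/A/- → run B
t=3: L0/L1/L2 = B/A/- → run B
t=4: L0/L1/L2 = D/AB/- → run D
t=5: L0/L1/L2 = D/AB/- → run D
t=6: L0/L1/L2 = -/ABD/- → run A
t=7: L0/L1/L2 = EG/ABD/- → run E
t=8: L0/L1/L2 = EG/ABD/- → run E
t=9: L0/L1/L2 = G/ABDE/- → run G
t=10: L0/L1/L2 = G/ABDE/- → run G
t=11: L0/L1/L2 = -/ABDEG/- → run A
t=12: L0/L1/L2 = -/ABDEG/- → run A
t=13: L0/L1/L2 = -/ABDEG/- → run A
t=14: L0/L1/L2 = -/BDEG/A → run B
t=15: L0/L1/L2 = -/BDEG/A → run B
t=16: L0/L1/L2 = -/BDEG/A → run B
t=17: L0/L1/L2 = -/BDEG/A → run B
t=18: L0/L1/L2 = -/DEG/AB → run D
t=19: L0/L1/L2 = -/DEG/AB → run D
t=20: L0/L1/L2 = -/EG/AB → run E
t=21: L0/L1/L2 = -/EG/AB → run E
t=22: L0/L1/L2 = -/EG/AB → run E
t=23: L0/L1/L2 = -/G/AB → run G
t=24: L0/L1/L2 = -/G/AB → run G
t=25: L0/L1/L2 = -/G/AB → run G
t=26: L0/L1/L2 = -/G/AB → run G
t=27: L0/L1/L2 = -/-/ABG → run A
t=28: L0/L1/L2 = -/-/ABG → run A
t=29: L0/L1/L2 = -/-/BG → run B
t=30: L0/L1/L2 = -/-/G → run G
t=31: (idle)
t=32: (idle)
t=33: (idle)
t=34: (idle)
t=35: (idle)
t=36: (idle)
t=37: (idle)

completion order = D, E, A, B, G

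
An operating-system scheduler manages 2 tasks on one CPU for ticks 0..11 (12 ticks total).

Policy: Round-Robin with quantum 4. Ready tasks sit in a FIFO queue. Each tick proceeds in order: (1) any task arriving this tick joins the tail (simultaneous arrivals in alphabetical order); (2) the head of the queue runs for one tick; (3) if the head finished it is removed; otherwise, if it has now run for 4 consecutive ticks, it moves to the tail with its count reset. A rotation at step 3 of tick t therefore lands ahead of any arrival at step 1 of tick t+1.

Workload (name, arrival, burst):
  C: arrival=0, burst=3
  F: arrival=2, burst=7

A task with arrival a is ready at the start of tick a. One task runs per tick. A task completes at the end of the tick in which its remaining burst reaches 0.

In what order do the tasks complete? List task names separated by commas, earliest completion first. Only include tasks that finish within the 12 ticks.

t=0: queue=[C] q_used=0 → run C
t=1: queue=[C] q_used=1 → run C
t=2: queue=[C,F] q_used=2 → run C
t=3: queue=[F] q_used=0 → run F
t=4: queue=[F] q_used=1 → run F
t=5: queue=[F] q_used=2 → run F
t=6: queue=[F] q_used=3 → run F
t=7: queue=[F] q_used=0 → run F
t=8: queue=[F] q_used=1 → run F
t=9: queue=[F] q_used=2 → run F
t=10: (idle)
t=11: (idle)

completion order = C, F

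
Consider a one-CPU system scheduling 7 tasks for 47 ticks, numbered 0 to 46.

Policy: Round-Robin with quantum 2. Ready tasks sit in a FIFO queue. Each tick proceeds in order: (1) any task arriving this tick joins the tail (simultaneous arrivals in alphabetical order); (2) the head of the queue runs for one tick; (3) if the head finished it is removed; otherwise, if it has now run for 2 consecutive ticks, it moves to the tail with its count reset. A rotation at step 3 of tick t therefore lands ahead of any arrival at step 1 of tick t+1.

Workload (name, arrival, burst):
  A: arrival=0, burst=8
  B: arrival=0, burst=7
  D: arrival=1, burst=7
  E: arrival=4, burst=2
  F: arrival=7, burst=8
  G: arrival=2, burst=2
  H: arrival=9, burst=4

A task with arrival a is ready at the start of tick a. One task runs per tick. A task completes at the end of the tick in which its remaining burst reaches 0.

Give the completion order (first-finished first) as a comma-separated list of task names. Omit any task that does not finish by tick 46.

t=0: queue=[A,B] q_used=0 → run A
t=1: queue=[A,B,D] q_used=1 → run A
t=2: queue=[B,D,A,G] q_used=0 → run B
t=3: queue=[B,D,A,G] q_used=1 → run B
t=4: queue=[D,A,G,B,E] q_used=0 → run D
t=5: queue=[D,A,G,B,E] q_used=1 → run D
t=6: queue=[A,G,B,E,D] q_used=0 → run A
t=7: queue=[A,G,B,E,D,F] q_used=1 → run A
t=8: queue=[G,B,E,D,F,A] q_used=0 → run G
t=9: queue=[G,B,E,D,F,A,H] q_used=1 → run G
t=10: queue=[B,E,D,F,A,H] q_used=0 → run B
t=11: queue=[B,E,D,F,A,H] q_used=1 → run B
t=12: queue=[E,D,F,A,H,B] q_used=0 → run E
t=13: queue=[E,D,F,A,H,B] q_used=1 → run E
t=14: queue=[D,F,A,H,B] q_used=0 → run D
t=15: queue=[D,F,A,H,B] q_used=1 → run D
t=16: queue=[F,A,H,B,D] q_used=0 → run F
t=17: queue=[F,A,H,B,D] q_used=1 → run F
t=18: queue=[A,H,B,D,F] q_used=0 → run A
t=19: queue=[A,H,B,D,F] q_used=1 → run A
t=20: queue=[H,B,D,F,A] q_used=0 → run H
t=21: queue=[H,B,D,F,A] q_used=1 → run H
t=22: queue=[B,D,F,A,H] q_used=0 → run B
t=23: queue=[B,D,F,A,H] q_used=1 → run B
t=24: queue=[D,F,A,H,B] q_used=0 → run D
t=25: queue=[D,F,A,H,B] q_used=1 → run D
t=26: queue=[F,A,H,B,D] q_used=0 → run F
t=27: queue=[F,A,H,B,D] q_used=1 → run F
t=28: queue=[A,H,B,D,F] q_used=0 → run A
t=29: queue=[A,H,B,D,F] q_used=1 → run A
t=30: queue=[H,B,D,F] q_used=0 → run H
t=31: queue=[H,B,D,F] q_used=1 → run H
t=32: queue=[B,D,F] q_used=0 → run B
t=33: queue=[D,F] q_used=0 → run D
t=34: queue=[F] q_used=0 → run F
t=35: queue=[F] q_used=1 → run F
t=36: queue=[F] q_used=0 → run F
t=37: queue=[F] q_used=1 → run F
t=38: (idle)
t=39: (idle)
t=40: (idle)
t=41: (idle)
t=42: (idle)
t=43: (idle)
t=44: (idle)
t=45: (idle)
t=46: (idle)

completion order = G, E, A, H, B, D, F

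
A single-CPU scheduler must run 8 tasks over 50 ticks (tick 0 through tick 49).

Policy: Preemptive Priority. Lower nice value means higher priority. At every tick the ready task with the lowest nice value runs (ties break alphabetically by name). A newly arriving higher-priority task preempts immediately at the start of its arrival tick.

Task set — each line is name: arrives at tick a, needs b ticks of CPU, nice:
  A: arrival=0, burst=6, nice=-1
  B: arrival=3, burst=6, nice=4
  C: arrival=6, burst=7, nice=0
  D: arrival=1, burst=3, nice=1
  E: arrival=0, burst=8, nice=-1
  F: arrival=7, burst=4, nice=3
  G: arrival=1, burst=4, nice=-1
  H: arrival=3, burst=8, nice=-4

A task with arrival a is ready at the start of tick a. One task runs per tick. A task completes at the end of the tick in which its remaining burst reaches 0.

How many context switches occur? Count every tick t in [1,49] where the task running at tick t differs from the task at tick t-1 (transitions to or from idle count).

t=0: ready={A,E} → run A
t=1: ready={A,D,E,G} → run A
t=2: ready={A,D,E,G} → run A
t=3: ready={A,B,D,E,G,H} → run H
t=4: ready={A,B,D,E,G,H} → run H
t=5: ready={A,B,D,E,G,H} → run H
t=6: ready={A,B,C,D,E,G,H} → run H
t=7: ready={A,B,C,D,E,F,G,H} → run H
t=8: ready={A,B,C,D,E,F,G,H} → run H
t=9: ready={A,B,C,D,E,F,G,H} → run H
t=10: ready={A,B,C,D,E,F,G,H} → run H
t=11: ready={A,B,C,D,E,F,G} → run A
t=12: ready={A,B,C,D,E,F,G} → run A
t=13: ready={A,B,C,D,E,F,G} → run A
t=14: ready={B,C,D,E,F,G} → run E
t=15: ready={B,C,D,E,F,G} → run E
t=16: ready={B,C,D,E,F,G} → run E
t=17: ready={B,C,D,E,F,G} → run E
t=18: ready={B,C,D,E,F,G} → run E
t=19: ready={B,C,D,E,F,G} → run E
t=20: ready={B,C,D,E,F,G} → run E
t=21: ready={B,C,D,E,F,G} → run E
t=22: ready={B,C,D,F,G} → run G
t=23: ready={B,C,D,F,G} → run G
t=24: ready={B,C,D,F,G} → run G
t=25: ready={B,C,D,F,G} → run G
t=26: ready={B,C,D,F} → run C
t=27: ready={B,C,D,F} → run C
t=28: ready={B,C,D,F} → run C
t=29: ready={B,C,D,F} → run C
t=30: ready={B,C,D,F} → run C
t=31: ready={B,C,D,F} → run C
t=32: ready={B,C,D,F} → run C
t=33: ready={B,D,F} → run D
t=34: ready={B,D,F} → run D
t=35: ready={B,D,F} → run D
t=36: ready={B,F} → run F
t=37: ready={B,F} → run F
t=38: ready={B,F} → run F
t=39: ready={B,F} → run F
t=40: ready={B} → run B
t=41: ready={B} → run B
t=42: ready={B} → run B
t=43: ready={B} → run B
t=44: ready={B} → run B
t=45: ready={B} → run B
t=46: (idle)
t=47: (idle)
t=48: (idle)
t=49: (idle)

context switches = 9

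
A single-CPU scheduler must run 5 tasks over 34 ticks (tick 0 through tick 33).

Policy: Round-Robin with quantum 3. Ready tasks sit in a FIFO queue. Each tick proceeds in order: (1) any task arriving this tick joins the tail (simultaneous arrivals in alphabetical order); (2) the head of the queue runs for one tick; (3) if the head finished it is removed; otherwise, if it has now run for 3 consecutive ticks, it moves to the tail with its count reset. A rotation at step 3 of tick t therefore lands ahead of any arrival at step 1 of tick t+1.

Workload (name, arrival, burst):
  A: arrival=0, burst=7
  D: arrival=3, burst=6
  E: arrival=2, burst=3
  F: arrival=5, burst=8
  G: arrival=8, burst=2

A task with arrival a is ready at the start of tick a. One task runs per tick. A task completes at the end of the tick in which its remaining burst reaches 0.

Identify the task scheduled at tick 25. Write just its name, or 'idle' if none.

running at tick 25 = F

t=0: queue=[A] q_used=0 → run A
t=1: queue=[A] q_used=1 → run A
t=2: queue=[A,E] q_used=2 → run A
t=3: queue=[E,A,D] q_used=0 → run E
t=4: queue=[E,A,D] q_used=1 → run E
t=5: queue=[E,A,D,F] q_used=2 → run E
t=6: queue=[A,D,F] q_used=0 → run A
t=7: queue=[A,D,F] q_used=1 → run A
t=8: queue=[A,D,F,G] q_used=2 → run A
t=9: queue=[D,F,G,A] q_used=0 → run D
t=10: queue=[D,F,G,A] q_used=1 → run D
t=11: queue=[D,F,G,A] q_used=2 → run D
t=12: queue=[F,G,A,D] q_used=0 → run F
t=13: queue=[F,G,A,D] q_used=1 → run F
t=14: queue=[F,G,A,D] q_used=2 → run F
t=15: queue=[G,A,D,F] q_used=0 → run G
t=16: queue=[G,A,D,F] q_used=1 → run G
t=17: queue=[A,D,F] q_used=0 → run A
t=18: queue=[D,F] q_used=0 → run D
t=19: queue=[D,F] q_used=1 → run D
t=20: queue=[D,F] q_used=2 → run D
t=21: queue=[F] q_used=0 → run F
t=22: queue=[F] q_used=1 → run F
t=23: queue=[F] q_used=2 → run F
t=24: queue=[F] q_used=0 → run F
t=25: queue=[F] q_used=1 → run F
t=26: (idle)
t=27: (idle)
t=28: (idle)
t=29: (idle)
t=30: (idle)
t=31: (idle)
t=32: (idle)
t=33: (idle)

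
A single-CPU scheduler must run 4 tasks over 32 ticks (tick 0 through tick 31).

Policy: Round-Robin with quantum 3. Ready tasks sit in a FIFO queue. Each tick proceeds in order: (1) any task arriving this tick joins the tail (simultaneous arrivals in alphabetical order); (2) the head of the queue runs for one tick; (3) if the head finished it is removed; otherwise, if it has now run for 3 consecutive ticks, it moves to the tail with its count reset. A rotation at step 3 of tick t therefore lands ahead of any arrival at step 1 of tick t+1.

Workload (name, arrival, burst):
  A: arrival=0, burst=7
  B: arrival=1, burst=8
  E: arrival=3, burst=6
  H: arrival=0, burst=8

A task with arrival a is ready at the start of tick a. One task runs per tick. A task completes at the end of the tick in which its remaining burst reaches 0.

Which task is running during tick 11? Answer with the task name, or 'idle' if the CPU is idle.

t=0: queue=[A,H] q_used=0 → run A
t=1: queue=[A,H,B] q_used=1 → run A
t=2: queue=[A,H,B] q_used=2 → run A
t=3: queue=[H,B,A,E] q_used=0 → run H
t=4: queue=[H,B,A,E] q_used=1 → run H
t=5: queue=[H,B,A,E] q_used=2 → run H
t=6: queue=[B,A,E,H] q_used=0 → run B
t=7: queue=[B,A,E,H] q_used=1 → run B
t=8: queue=[B,A,E,H] q_used=2 → run B
t=9: queue=[A,E,H,B] q_used=0 → run A
t=10: queue=[A,E,H,B] q_used=1 → run A
t=11: queue=[A,E,H,B] q_used=2 → run A
t=12: queue=[E,H,B,A] q_used=0 → run E
t=13: queue=[E,H,B,A] q_used=1 → run E
t=14: queue=[E,H,B,A] q_used=2 → run E
t=15: queue=[H,B,A,E] q_used=0 → run H
t=16: queue=[H,B,A,E] q_used=1 → run H
t=17: queue=[H,B,A,E] q_used=2 → run H
t=18: queue=[B,A,E,H] q_used=0 → run B
t=19: queue=[B,A,E,H] q_used=1 → run B
t=20: queue=[B,A,E,H] q_used=2 → run B
t=21: queue=[A,E,H,B] q_used=0 → run A
t=22: queue=[E,H,B] q_used=0 → run E
t=23: queue=[E,H,B] q_used=1 → run E
t=24: queue=[E,H,B] q_used=2 → run E
t=25: queue=[H,B] q_used=0 → run H
t=26: queue=[H,B] q_used=1 → run H
t=27: queue=[B] q_used=0 → run B
t=28: queue=[B] q_used=1 → run B
t=29: (idle)
t=30: (idle)
t=31: (idle)

running at tick 11 = A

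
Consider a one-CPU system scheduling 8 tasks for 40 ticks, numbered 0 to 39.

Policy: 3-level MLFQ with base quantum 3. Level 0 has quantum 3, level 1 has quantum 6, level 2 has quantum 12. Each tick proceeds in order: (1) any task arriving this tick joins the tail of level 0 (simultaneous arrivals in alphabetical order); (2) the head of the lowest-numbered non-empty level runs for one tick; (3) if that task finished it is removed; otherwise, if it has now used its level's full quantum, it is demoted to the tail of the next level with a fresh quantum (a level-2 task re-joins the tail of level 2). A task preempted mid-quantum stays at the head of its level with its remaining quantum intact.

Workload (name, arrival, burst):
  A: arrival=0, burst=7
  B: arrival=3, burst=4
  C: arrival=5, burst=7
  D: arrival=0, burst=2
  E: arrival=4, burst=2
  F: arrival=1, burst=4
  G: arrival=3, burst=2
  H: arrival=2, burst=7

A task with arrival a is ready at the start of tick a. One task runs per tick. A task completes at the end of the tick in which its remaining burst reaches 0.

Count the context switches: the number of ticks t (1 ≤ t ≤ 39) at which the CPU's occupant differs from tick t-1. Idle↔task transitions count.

context switches = 13

t=0: L0/L1/L2 = AD/-/- → run A
t=1: L0/L1/L2 = ADF/-/- → run A
t=2: L0/L1/L2 = ADFH/-/- → run A
t=3: L0/L1/L2 = DFHBG/A/- → run D
t=4: L0/L1/L2 = DFHBGE/A/- → run D
t=5: L0/L1/L2 = FHBGEC/A/- → run F
t=6: L0/L1/L2 = FHBGEC/A/- → run F
t=7: L0/L1/L2 = FHBGEC/A/- → run F
t=8: L0/L1/L2 = HBGEC/AF/- → run H
t=9: L0/L1/L2 = HBGEC/AF/- → run H
t=10: L0/L1/L2 = HBGEC/AF/- → run H
t=11: L0/L1/L2 = BGEC/AFH/- → run B
t=12: L0/L1/L2 = BGEC/AFH/- → run B
t=13: L0/L1/L2 = BGEC/AFH/- → run B
t=14: L0/L1/L2 = GEC/AFHB/- → run G
t=15: L0/L1/L2 = GEC/AFHB/- → run G
t=16: L0/L1/L2 = EC/AFHB/- → run E
t=17: L0/L1/L2 = EC/AFHB/- → run E
t=18: L0/L1/L2 = C/AFHB/- → run C
t=19: L0/L1/L2 = C/AFHB/- → run C
t=20: L0/L1/L2 = C/AFHB/- → run C
t=21: L0/L1/L2 = -/AFHBC/- → run A
t=22: L0/L1/L2 = -/AFHBC/- → run A
t=23: L0/L1/L2 = -/AFHBC/- → run A
t=24: L0/L1/L2 = -/AFHBC/- → run A
t=25: L0/L1/L2 = -/FHBC/- → run F
t=26: L0/L1/L2 = -/HBC/- → run H
t=27: L0/L1/L2 = -/HBC/- → run H
t=28: L0/L1/L2 = -/HBC/- → run H
t=29: L0/L1/L2 = -/HBC/- → run H
t=30: L0/L1/L2 = -/BC/- → run B
t=31: L0/L1/L2 = -/C/- → run C
t=32: L0/L1/L2 = -/C/- → run C
t=33: L0/L1/L2 = -/C/- → run C
t=34: L0/L1/L2 = -/C/- → run C
t=35: (idle)
t=36: (idle)
t=37: (idle)
t=38: (idle)
t=39: (idle)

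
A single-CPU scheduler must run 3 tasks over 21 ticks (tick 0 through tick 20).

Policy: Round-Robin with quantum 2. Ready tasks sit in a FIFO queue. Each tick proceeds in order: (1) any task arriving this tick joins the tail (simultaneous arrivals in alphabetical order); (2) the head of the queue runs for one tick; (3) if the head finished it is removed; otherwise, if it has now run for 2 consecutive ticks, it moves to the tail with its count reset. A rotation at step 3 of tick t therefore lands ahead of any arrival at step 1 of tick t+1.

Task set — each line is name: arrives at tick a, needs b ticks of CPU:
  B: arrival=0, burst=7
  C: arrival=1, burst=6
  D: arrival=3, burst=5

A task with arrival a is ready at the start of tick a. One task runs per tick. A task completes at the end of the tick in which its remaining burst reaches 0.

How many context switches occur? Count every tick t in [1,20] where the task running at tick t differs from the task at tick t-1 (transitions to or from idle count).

t=0: queue=[B] q_used=0 → run B
t=1: queue=[B,C] q_used=1 → run B
t=2: queue=[C,B] q_used=0 → run C
t=3: queue=[C,B,D] q_used=1 → run C
t=4: queue=[B,D,C] q_used=0 → run B
t=5: queue=[B,D,C] q_used=1 → run B
t=6: queue=[D,C,B] q_used=0 → run D
t=7: queue=[D,C,B] q_used=1 → run D
t=8: queue=[C,B,D] q_used=0 → run C
t=9: queue=[C,B,D] q_used=1 → run C
t=10: queue=[B,D,C] q_used=0 → run B
t=11: queue=[B,D,C] q_used=1 → run B
t=12: queue=[D,C,B] q_used=0 → run D
t=13: queue=[D,C,B] q_used=1 → run D
t=14: queue=[C,B,D] q_used=0 → run C
t=15: queue=[C,B,D] q_used=1 → run C
t=16: queue=[B,D] q_used=0 → run B
t=17: queue=[D] q_used=0 → run D
t=18: (idle)
t=19: (idle)
t=20: (idle)

context switches = 10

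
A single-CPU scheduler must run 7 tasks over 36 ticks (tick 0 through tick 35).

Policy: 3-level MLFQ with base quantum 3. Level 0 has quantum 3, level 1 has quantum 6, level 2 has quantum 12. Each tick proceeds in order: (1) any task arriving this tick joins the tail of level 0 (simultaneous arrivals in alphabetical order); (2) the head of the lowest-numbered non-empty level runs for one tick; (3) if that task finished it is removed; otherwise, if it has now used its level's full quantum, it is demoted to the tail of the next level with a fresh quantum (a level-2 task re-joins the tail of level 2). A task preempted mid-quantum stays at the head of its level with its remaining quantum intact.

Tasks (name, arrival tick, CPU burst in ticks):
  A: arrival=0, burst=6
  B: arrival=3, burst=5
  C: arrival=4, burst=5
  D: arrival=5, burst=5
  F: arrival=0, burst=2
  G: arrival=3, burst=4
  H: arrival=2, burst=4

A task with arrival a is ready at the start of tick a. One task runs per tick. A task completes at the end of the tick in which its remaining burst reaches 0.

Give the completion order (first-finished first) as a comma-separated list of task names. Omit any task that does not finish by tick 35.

completion order = F, A, H, B, G, C, D

t=0: L0/L1/L2 = AF/-/- → run A
t=1: L0/L1/L2 = AF/-/- → run A
t=2: L0/L1/L2 = AFH/-/- → run A
t=3: L0/L1/L2 = FHBG/A/- → run F
t=4: L0/L1/L2 = FHBGC/A/- → run F
t=5: L0/L1/L2 = HBGCD/A/- → run H
t=6: L0/L1/L2 = HBGCD/A/- → run H
t=7: L0/L1/L2 = HBGCD/A/- → run H
t=8: L0/L1/L2 = BGCD/AH/- → run B
t=9: L0/L1/L2 = BGCD/AH/- → run B
t=10: L0/L1/L2 = BGCD/AH/- → run B
t=11: L0/L1/L2 = GCD/AHB/- → run G
t=12: L0/L1/L2 = GCD/AHB/- → run G
t=13: L0/L1/L2 = GCD/AHB/- → run G
t=14: L0/L1/L2 = CD/AHBG/- → run C
t=15: L0/L1/L2 = CD/AHBG/- → run C
t=16: L0/L1/L2 = CD/AHBG/- → run C
t=17: L0/L1/L2 = D/AHBGC/- → run D
t=18: L0/L1/L2 = D/AHBGC/- → run D
t=19: L0/L1/L2 = D/AHBGC/- → run D
t=20: L0/L1/L2 = -/AHBGCD/- → run A
t=21: L0/L1/L2 = -/AHBGCD/- → run A
t=22: L0/L1/L2 = -/AHBGCD/- → run A
t=23: L0/L1/L2 = -/HBGCD/- → run H
t=24: L0/L1/L2 = -/BGCD/- → run B
t=25: L0/L1/L2 = -/BGCD/- → run B
t=26: L0/L1/L2 = -/GCD/- → run G
t=27: L0/L1/L2 = -/CD/- → run C
t=28: L0/L1/L2 = -/CD/- → run C
t=29: L0/L1/L2 = -/D/- → run D
t=30: L0/L1/L2 = -/D/- → run D
t=31: (idle)
t=32: (idle)
t=33: (idle)
t=34: (idle)
t=35: (idle)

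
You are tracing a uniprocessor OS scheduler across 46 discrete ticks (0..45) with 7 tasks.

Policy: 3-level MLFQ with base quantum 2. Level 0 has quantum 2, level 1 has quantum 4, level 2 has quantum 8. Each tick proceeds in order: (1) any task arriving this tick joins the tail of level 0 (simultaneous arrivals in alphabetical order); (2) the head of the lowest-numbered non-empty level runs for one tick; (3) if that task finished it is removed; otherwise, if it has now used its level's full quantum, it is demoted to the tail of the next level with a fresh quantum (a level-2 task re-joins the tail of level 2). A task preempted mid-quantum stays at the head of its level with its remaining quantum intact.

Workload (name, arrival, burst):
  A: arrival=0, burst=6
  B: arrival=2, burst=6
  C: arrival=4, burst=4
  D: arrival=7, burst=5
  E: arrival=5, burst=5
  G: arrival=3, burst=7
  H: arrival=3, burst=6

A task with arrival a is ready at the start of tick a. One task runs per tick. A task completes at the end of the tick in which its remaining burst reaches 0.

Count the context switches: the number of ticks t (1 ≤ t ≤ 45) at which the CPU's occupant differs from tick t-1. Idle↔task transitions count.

context switches = 15

t=0: L0/L1/L2 = A/-/- → run A
t=1: L0/L1/L2 = A/-/- → run A
t=2: L0/L1/L2 = B/A/- → run B
t=3: L0/L1/L2 = BGH/A/- → run B
t=4: L0/L1/L2 = GHC/AB/- → run G
t=5: L0/L1/L2 = GHCE/AB/- → run G
t=6: L0/L1/L2 = HCE/ABG/- → run H
t=7: L0/L1/L2 = HCED/ABG/- → run H
t=8: L0/L1/L2 = CED/ABGH/- → run C
t=9: L0/L1/L2 = CED/ABGH/- → run C
t=10: L0/L1/L2 = ED/ABGHC/- → run E
t=11: L0/L1/L2 = ED/ABGHC/- → run E
t=12: L0/L1/L2 = D/ABGHCE/- → run D
t=13: L0/L1/L2 = D/ABGHCE/- → run D
t=14: L0/L1/L2 = -/ABGHCED/- → run A
t=15: L0/L1/L2 = -/ABGHCED/- → run A
t=16: L0/L1/L2 = -/ABGHCED/- → run A
t=17: L0/L1/L2 = -/ABGHCED/- → run A
t=18: L0/L1/L2 = -/BGHCED/- → run B
t=19: L0/L1/L2 = -/BGHCED/- → run B
t=20: L0/L1/L2 = -/BGHCED/- → run B
t=21: L0/L1/L2 = -/BGHCED/- → run B
t=22: L0/L1/L2 = -/GHCED/- → run G
t=23: L0/L1/L2 = -/GHCED/- → run G
t=24: L0/L1/L2 = -/GHCED/- → run G
t=25: L0/L1/L2 = -/GHCED/- → run G
t=26: L0/L1/L2 = -/HCED/G → run H
t=27: L0/L1/L2 = -/HCED/G → run H
t=28: L0/L1/L2 = -/HCED/G → run H
t=29: L0/L1/L2 = -/HCED/G → run H
t=30: L0/L1/L2 = -/CED/G → run C
t=31: L0/L1/L2 = -/CED/G → run C
t=32: L0/L1/L2 = -/ED/G → run E
t=33: L0/L1/L2 = -/ED/G → run E
t=34: L0/L1/L2 = -/ED/G → run E
t=35: L0/L1/L2 = -/D/G → run D
t=36: L0/L1/L2 = -/D/G → run D
t=37: L0/L1/L2 = -/D/G → run D
t=38: L0/L1/L2 = -/-/G → run G
t=39: (idle)
t=40: (idle)
t=41: (idle)
t=42: (idle)
t=43: (idle)
t=44: (idle)
t=45: (idle)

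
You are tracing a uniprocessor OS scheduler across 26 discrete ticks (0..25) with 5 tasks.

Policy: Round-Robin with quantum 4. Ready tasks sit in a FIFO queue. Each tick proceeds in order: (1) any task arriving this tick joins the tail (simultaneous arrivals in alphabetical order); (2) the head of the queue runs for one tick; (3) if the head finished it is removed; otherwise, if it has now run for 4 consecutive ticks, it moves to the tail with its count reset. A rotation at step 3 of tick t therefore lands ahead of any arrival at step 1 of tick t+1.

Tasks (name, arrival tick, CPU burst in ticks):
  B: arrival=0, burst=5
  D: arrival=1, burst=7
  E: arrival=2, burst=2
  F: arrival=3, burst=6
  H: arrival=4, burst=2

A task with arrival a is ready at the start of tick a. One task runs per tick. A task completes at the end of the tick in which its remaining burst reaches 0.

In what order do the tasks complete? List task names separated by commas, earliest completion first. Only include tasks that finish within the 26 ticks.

completion order = E, B, H, D, F

t=0: queue=[B] q_used=0 → run B
t=1: queue=[B,D] q_used=1 → run B
t=2: queue=[B,D,E] q_used=2 → run B
t=3: queue=[B,D,E,F] q_used=3 → run B
t=4: queue=[D,E,F,B,H] q_used=0 → run D
t=5: queue=[D,E,F,B,H] q_used=1 → run D
t=6: queue=[D,E,F,B,H] q_used=2 → run D
t=7: queue=[D,E,F,B,H] q_used=3 → run D
t=8: queue=[E,F,B,H,D] q_used=0 → run E
t=9: queue=[E,F,B,H,D] q_used=1 → run E
t=10: queue=[F,B,H,D] q_used=0 → run F
t=11: queue=[F,B,H,D] q_used=1 → run F
t=12: queue=[F,B,H,D] q_used=2 → run F
t=13: queue=[F,B,H,D] q_used=3 → run F
t=14: queue=[B,H,D,F] q_used=0 → run B
t=15: queue=[H,D,F] q_used=0 → run H
t=16: queue=[H,D,F] q_used=1 → run H
t=17: queue=[D,F] q_used=0 → run D
t=18: queue=[D,F] q_used=1 → run D
t=19: queue=[D,F] q_used=2 → run D
t=20: queue=[F] q_used=0 → run F
t=21: queue=[F] q_used=1 → run F
t=22: (idle)
t=23: (idle)
t=24: (idle)
t=25: (idle)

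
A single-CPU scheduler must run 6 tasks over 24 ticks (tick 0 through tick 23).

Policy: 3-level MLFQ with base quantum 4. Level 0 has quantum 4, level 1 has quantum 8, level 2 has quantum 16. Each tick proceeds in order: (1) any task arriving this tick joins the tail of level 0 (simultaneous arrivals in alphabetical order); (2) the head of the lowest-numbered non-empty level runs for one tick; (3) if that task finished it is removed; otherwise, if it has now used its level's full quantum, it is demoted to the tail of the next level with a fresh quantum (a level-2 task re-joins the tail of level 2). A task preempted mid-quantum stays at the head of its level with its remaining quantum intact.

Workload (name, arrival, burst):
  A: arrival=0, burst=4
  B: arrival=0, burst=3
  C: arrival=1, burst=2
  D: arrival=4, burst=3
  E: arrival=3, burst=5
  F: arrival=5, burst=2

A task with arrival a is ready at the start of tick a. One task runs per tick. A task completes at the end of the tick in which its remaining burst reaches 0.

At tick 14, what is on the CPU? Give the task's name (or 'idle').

running at tick 14 = D

t=0: L0/L1/L2 = AB/-/- → run A
t=1: L0/L1/L2 = ABC/-/- → run A
t=2: L0/L1/L2 = ABC/-/- → run A
t=3: L0/L1/L2 = ABCE/-/- → run A
t=4: L0/L1/L2 = BCED/-/- → run B
t=5: L0/L1/L2 = BCEDF/-/- → run B
t=6: L0/L1/L2 = BCEDF/-/- → run B
t=7: L0/L1/L2 = CEDF/-/- → run C
t=8: L0/L1/L2 = CEDF/-/- → run C
t=9: L0/L1/L2 = EDF/-/- → run E
t=10: L0/L1/L2 = EDF/-/- → run E
t=11: L0/L1/L2 = EDF/-/- → run E
t=12: L0/L1/L2 = EDF/-/- → run E
t=13: L0/L1/L2 = DF/E/- → run D
t=14: L0/L1/L2 = DF/E/- → run D
t=15: L0/L1/L2 = DF/E/- → run D
t=16: L0/L1/L2 = F/E/- → run F
t=17: L0/L1/L2 = F/E/- → run F
t=18: L0/L1/L2 = -/E/- → run E
t=19: (idle)
t=20: (idle)
t=21: (idle)
t=22: (idle)
t=23: (idle)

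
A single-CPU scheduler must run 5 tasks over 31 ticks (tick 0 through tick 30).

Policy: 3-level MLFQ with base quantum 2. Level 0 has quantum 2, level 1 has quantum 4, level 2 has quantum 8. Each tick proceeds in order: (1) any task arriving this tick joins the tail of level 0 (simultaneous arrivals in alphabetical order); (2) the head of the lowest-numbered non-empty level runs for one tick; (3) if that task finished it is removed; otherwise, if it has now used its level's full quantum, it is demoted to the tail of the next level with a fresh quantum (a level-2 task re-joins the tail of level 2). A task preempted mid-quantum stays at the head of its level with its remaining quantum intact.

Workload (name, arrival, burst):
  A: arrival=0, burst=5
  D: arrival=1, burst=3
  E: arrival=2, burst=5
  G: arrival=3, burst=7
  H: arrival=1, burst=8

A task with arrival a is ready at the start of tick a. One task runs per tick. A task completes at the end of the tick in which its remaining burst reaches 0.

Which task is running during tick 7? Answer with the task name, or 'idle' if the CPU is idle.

t=0: L0/L1/L2 = A/-/- → run A
t=1: L0/L1/L2 = ADH/-/- → run A
t=2: L0/L1/L2 = DHE/A/- → run D
t=3: L0/L1/L2 = DHEG/A/- → run D
t=4: L0/L1/L2 = HEG/AD/- → run H
t=5: L0/L1/L2 = HEG/AD/- → run H
t=6: L0/L1/L2 = EG/ADH/- → run E
t=7: L0/L1/L2 = EG/ADH/- → run E
t=8: L0/L1/L2 = G/ADHE/- → run G
t=9: L0/L1/L2 = G/ADHE/- → run G
t=10: L0/L1/L2 = -/ADHEG/- → run A
t=11: L0/L1/L2 = -/ADHEG/- → run A
t=12: L0/L1/L2 = -/ADHEG/- → run A
t=13: L0/L1/L2 = -/DHEG/- → run D
t=14: L0/L1/L2 = -/HEG/- → run H
t=15: L0/L1/L2 = -/HEG/- → run H
t=16: L0/L1/L2 = -/HEG/- → run H
t=17: L0/L1/L2 = -/HEG/- → run H
t=18: L0/L1/L2 = -/EG/H → run E
t=19: L0/L1/L2 = -/EG/H → run E
t=20: L0/L1/L2 = -/EG/H → run E
t=21: L0/L1/L2 = -/G/H → run G
t=22: L0/L1/L2 = -/G/H → run G
t=23: L0/L1/L2 = -/G/H → run G
t=24: L0/L1/L2 = -/G/H → run G
t=25: L0/L1/L2 = -/-/HG → run H
t=26: L0/L1/L2 = -/-/HG → run H
t=27: L0/L1/L2 = -/-/G → run G
t=28: (idle)
t=29: (idle)
t=30: (idle)

running at tick 7 = E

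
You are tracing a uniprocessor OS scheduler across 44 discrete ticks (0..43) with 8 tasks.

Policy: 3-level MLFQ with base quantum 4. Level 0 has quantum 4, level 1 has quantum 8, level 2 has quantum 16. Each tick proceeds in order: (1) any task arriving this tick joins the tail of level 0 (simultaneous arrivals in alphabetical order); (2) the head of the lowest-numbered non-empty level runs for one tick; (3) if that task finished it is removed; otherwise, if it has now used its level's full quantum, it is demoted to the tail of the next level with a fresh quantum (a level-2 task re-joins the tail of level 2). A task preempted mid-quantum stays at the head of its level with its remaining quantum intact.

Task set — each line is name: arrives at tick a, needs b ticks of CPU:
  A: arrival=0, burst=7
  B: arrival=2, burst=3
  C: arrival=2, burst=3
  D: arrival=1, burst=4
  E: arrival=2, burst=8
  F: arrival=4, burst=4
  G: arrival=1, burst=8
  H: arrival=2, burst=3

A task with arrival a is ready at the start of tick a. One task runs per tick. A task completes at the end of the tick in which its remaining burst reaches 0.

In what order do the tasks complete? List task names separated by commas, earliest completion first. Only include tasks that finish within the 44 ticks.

completion order = D, B, C, H, F, A, G, E

t=0: L0/L1/L2 = A/-/- → run A
t=1: L0/L1/L2 = ADG/-/- → run A
t=2: L0/L1/L2 = ADGBCEH/-/- → run A
t=3: L0/L1/L2 = ADGBCEH/-/- → run A
t=4: L0/L1/L2 = DGBCEHF/A/- → run D
t=5: L0/L1/L2 = DGBCEHF/A/- → run D
t=6: L0/L1/L2 = DGBCEHF/A/- → run D
t=7: L0/L1/L2 = DGBCEHF/A/- → run D
t=8: L0/L1/L2 = GBCEHF/A/- → run G
t=9: L0/L1/L2 = GBCEHF/A/- → run G
t=10: L0/L1/L2 = GBCEHF/A/- → run G
t=11: L0/L1/L2 = GBCEHF/A/- → run G
t=12: L0/L1/L2 = BCEHF/AG/- → run B
t=13: L0/L1/L2 = BCEHF/AG/- → run B
t=14: L0/L1/L2 = BCEHF/AG/- → run B
t=15: L0/L1/L2 = CEHF/AG/- → run C
t=16: L0/L1/L2 = CEHF/AG/- → run C
t=17: L0/L1/L2 = CEHF/AG/- → run C
t=18: L0/L1/L2 = EHF/AG/- → run E
t=19: L0/L1/L2 = EHF/AG/- → run E
t=20: L0/L1/L2 = EHF/AG/- → run E
t=21: L0/L1/L2 = EHF/AG/- → run E
t=22: L0/L1/L2 = HF/AGE/- → run H
t=23: L0/L1/L2 = HF/AGE/- → run H
t=24: L0/L1/L2 = HF/AGE/- → run H
t=25: L0/L1/L2 = F/AGE/- → run F
t=26: L0/L1/L2 = F/AGE/- → run F
t=27: L0/L1/L2 = F/AGE/- → run F
t=28: L0/L1/L2 = F/AGE/- → run F
t=29: L0/L1/L2 = -/AGE/- → run A
t=30: L0/L1/L2 = -/AGE/- → run A
t=31: L0/L1/L2 = -/AGE/- → run A
t=32: L0/L1/L2 = -/GE/- → run G
t=33: L0/L1/L2 = -/GE/- → run G
t=34: L0/L1/L2 = -/GE/- → run G
t=35: L0/L1/L2 = -/GE/- → run G
t=36: L0/L1/L2 = -/E/- → run E
t=37: L0/L1/L2 = -/E/- → run E
t=38: L0/L1/L2 = -/E/- → run E
t=39: L0/L1/L2 = -/E/- → run E
t=40: (idle)
t=41: (idle)
t=42: (idle)
t=43: (idle)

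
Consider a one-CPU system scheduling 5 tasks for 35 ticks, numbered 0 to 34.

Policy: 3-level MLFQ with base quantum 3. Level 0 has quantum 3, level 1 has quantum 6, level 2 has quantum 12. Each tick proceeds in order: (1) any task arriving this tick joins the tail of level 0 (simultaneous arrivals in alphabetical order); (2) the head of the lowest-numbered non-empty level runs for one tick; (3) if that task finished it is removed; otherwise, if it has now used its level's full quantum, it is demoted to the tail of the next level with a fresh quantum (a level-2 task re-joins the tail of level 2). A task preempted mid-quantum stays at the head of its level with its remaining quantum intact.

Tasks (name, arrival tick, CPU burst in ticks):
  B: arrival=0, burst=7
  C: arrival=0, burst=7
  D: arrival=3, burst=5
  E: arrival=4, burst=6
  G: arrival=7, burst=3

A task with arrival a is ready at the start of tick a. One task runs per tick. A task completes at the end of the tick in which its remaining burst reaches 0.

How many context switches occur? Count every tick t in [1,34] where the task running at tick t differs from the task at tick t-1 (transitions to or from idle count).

context switches = 9

t=0: L0/L1/L2 = BC/-/- → run B
t=1: L0/L1/L2 = BC/-/- → run B
t=2: L0/L1/L2 = BC/-/- → run B
t=3: L0/L1/L2 = CD/B/- → run C
t=4: L0/L1/L2 = CDE/B/- → run C
t=5: L0/L1/L2 = CDE/B/- → run C
t=6: L0/L1/L2 = DE/BC/- → run D
t=7: L0/L1/L2 = DEG/BC/- → run D
t=8: L0/L1/L2 = DEG/BC/- → run D
t=9: L0/L1/L2 = EG/BCD/- → run E
t=10: L0/L1/L2 = EG/BCD/- → run E
t=11: L0/L1/L2 = EG/BCD/- → run E
t=12: L0/L1/L2 = G/BCDE/- → run G
t=13: L0/L1/L2 = G/BCDE/- → run G
t=14: L0/L1/L2 = G/BCDE/- → run G
t=15: L0/L1/L2 = -/BCDE/- → run B
t=16: L0/L1/L2 = -/BCDE/- → run B
t=17: L0/L1/L2 = -/BCDE/- → run B
t=18: L0/L1/L2 = -/BCDE/- → run B
t=19: L0/L1/L2 = -/CDE/- → run C
t=20: L0/L1/L2 = -/CDE/- → run C
t=21: L0/L1/L2 = -/CDE/- → run C
t=22: L0/L1/L2 = -/CDE/- → run C
t=23: L0/L1/L2 = -/DE/- → run D
t=24: L0/L1/L2 = -/DE/- → run D
t=25: L0/L1/L2 = -/E/- → run E
t=26: L0/L1/L2 = -/E/- → run E
t=27: L0/L1/L2 = -/E/- → run E
t=28: (idle)
t=29: (idle)
t=30: (idle)
t=31: (idle)
t=32: (idle)
t=33: (idle)
t=34: (idle)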